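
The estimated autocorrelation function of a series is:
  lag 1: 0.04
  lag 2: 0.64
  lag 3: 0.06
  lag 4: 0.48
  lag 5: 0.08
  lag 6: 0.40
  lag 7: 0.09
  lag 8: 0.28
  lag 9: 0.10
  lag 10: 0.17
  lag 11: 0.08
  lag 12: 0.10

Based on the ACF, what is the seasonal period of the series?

The largest autocorrelation is r_2 = 0.64, with weaker echoes at lags 4 (0.48), 6 (0.40), 8 (0.28) and 10 (0.17); the remaining lags stay at or below 0.10.
The dominant spike at lag 2 indicates a seasonal period of 2.

2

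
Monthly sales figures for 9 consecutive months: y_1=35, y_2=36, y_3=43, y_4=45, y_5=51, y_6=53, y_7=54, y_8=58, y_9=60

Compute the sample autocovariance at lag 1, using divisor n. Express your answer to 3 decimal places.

Mean ȳ = (35 + 36 + 43 + 45 + 51 + 53 + 54 + 58 + 60)/9 = 48.3333
Σ_{t=1}^{8}(y_t−ȳ)(y_{t+1}−ȳ) = 445.5556
γ_1 = 445.5556 / 9 = 49.506

49.506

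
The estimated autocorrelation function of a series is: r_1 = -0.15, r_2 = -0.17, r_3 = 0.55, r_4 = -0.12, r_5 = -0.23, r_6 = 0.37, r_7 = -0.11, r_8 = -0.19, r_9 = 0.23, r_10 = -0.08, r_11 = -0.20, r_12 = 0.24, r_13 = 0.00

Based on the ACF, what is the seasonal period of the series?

3

The largest autocorrelation is r_3 = 0.55, with weaker echoes at lags 6 (0.37), 9 (0.23) and 12 (0.24); the remaining lags stay at or below 0.00.
The dominant spike at lag 3 indicates a seasonal period of 3.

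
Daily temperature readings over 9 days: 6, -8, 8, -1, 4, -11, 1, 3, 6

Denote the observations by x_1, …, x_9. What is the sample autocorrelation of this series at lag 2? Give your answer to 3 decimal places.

0.216

Mean x̄ = (6 − 8 + 8 − 1 + 4 − 11 + 1 + 3 + 6)/9 = 0.8889
Σ(x_t−x̄)(x_{t+2}−x̄) = (36.3457) + (16.7901) + (22.1235) + (22.4568) + (0.3457) + (-25.0988) + (0.5679) = 73.5309
Denominator Σ(x_t−x̄)² = 340.8889
r_2 = 73.5309 / 340.8889 = 0.216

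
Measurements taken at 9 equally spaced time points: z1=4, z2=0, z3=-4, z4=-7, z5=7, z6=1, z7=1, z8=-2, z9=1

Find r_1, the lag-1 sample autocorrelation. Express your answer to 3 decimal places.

-0.121

Mean z̄ = (4 + 0 − 4 − 7 + 7 + 1 + 1 − 2 + 1)/9 = 0.1111
Numerator Σ_{t=1}^{8}(z_t−z̄)(z_{t+1}−z̄) = -16.5679
Denominator Σ(z_t−z̄)² = 136.8889
r_1 = -16.5679 / 136.8889 = -0.121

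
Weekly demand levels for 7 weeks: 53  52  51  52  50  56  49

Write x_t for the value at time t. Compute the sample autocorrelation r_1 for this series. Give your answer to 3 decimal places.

Mean x̄ = (53 + 52 + 51 + 52 + 50 + 56 + 49)/7 = 51.8571
Σ(x_t−x̄)(x_{t+1}−x̄) = (0.1633) + (-0.1224) + (-0.1224) + (-0.2653) + (-7.6939) + (-11.8367) = -19.8776
Denominator Σ(x_t−x̄)² = 30.8571
r_1 = -19.8776 / 30.8571 = -0.644

-0.644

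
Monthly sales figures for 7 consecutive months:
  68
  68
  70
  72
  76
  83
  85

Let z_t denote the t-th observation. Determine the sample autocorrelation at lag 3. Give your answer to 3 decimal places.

-0.196

Mean z̄ = (68 + 68 + 70 + 72 + 76 + 83 + 85)/7 = 74.5714
Deviations from mean: -6.5714, -6.5714, -4.5714, -2.5714, 1.4286, 8.4286, 10.4286
Numerator Σ_{t=1}^{4}(z_t−z̄)(z_{t+3}−z̄) = -57.8367
Denominator Σ(z_t−z̄)² = 295.7143
r_3 = -57.8367 / 295.7143 = -0.196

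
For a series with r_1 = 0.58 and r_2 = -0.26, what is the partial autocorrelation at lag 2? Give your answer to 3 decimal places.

φ_{22} = (r_2 − r_1²) / (1 − r_1²)
r_1² = (0.58)² = 0.3364
Numerator = -0.26 − 0.3364 = -0.5964; denominator = 1 − 0.3364 = 0.6636
φ_{22} = -0.5964 / 0.6636 = -0.899

-0.899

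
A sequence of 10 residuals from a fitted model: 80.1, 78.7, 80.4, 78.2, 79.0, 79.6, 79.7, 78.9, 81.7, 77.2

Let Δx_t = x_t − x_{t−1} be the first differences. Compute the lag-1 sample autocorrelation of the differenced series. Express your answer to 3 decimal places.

First differences Δx: -1.4, 1.7, -2.2, 0.8, 0.6, 0.1, -0.8, 2.8, -4.5
Mean of differences = -0.3222
Numerator Σ(Δx_t−Δx̄)(Δx_{t+1}−Δx̄) = -21.3972
Denominator Σ(Δx_t−Δx̄)² = 38.4956
r_1(Δx) = -21.3972 / 38.4956 = -0.556

-0.556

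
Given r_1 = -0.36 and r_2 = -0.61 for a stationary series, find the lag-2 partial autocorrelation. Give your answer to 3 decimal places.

-0.850

φ_{22} = (r_2 − r_1²) / (1 − r_1²)
r_1² = (-0.36)² = 0.1296
Numerator = -0.61 − 0.1296 = -0.7396; denominator = 1 − 0.1296 = 0.8704
φ_{22} = -0.7396 / 0.8704 = -0.850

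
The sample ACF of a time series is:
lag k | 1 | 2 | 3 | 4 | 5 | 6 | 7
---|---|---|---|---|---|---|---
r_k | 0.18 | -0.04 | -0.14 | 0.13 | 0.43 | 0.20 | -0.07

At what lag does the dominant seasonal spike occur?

The largest autocorrelation is r_5 = 0.43; the remaining lags stay at or below 0.20.
The dominant spike at lag 5 indicates a seasonal period of 5.

5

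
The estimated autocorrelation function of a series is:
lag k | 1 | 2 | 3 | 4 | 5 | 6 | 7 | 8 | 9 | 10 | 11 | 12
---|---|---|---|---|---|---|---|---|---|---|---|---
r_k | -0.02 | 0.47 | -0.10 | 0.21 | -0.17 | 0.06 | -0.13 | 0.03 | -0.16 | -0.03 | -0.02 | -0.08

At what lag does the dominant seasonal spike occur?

The largest autocorrelation is r_2 = 0.47, with a weaker echo at lag 4 (0.21); the remaining lags stay at or below 0.06.
The dominant spike at lag 2 indicates a seasonal period of 2.

2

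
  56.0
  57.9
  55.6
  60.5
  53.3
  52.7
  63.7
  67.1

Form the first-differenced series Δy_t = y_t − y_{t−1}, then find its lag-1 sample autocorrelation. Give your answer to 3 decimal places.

-0.138

First differences Δy: 1.9, -2.3, 4.9, -7.2, -0.6, 11.0, 3.4
Mean of differences = 1.5857
Numerator Σ(Δy_t−Δȳ)(Δy_{t+1}−Δȳ) = -27.5116
Denominator Σ(Δy_t−Δȳ)² = 200.0686
r_1(Δy) = -27.5116 / 200.0686 = -0.138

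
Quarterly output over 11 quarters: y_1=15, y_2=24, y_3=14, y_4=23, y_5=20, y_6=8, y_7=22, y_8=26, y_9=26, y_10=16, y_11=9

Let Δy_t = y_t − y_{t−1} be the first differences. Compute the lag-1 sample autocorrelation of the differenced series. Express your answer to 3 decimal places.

First differences Δy: 9, -10, 9, -3, -12, 14, 4, 0, -10, -7
Mean of differences = -0.6000
Numerator Σ(Δy_t−Δȳ)(Δy_{t+1}−Δȳ) = -218.1600
Denominator Σ(Δy_t−Δȳ)² = 772.4000
r_1(Δy) = -218.1600 / 772.4000 = -0.282

-0.282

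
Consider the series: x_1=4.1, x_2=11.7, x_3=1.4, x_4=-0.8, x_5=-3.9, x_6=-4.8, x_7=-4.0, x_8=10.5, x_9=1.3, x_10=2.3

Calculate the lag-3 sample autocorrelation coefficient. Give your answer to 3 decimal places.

-0.318

Mean x̄ = (4.1 + 11.7 + 1.4 − 0.8 − 3.9 − 4.8 − 4.0 + 10.5 + 1.3 + 2.3)/10 = 1.7800
Numerator Σ_{t=1}^{7}(x_t−x̄)(x_{t+3}−x̄) = -94.2952
Denominator Σ(x_t−x̄)² = 296.0960
r_3 = -94.2952 / 296.0960 = -0.318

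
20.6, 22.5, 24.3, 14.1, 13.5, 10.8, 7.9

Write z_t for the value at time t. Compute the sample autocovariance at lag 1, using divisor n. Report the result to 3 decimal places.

18.090

Mean z̄ = (20.6 + 22.5 + 24.3 + 14.1 + 13.5 + 10.8 + 7.9)/7 = 16.2429
Σ_{t=1}^{6}(z_t−z̄)(z_{t+1}−z̄) = 126.6282
γ_1 = 126.6282 / 7 = 18.090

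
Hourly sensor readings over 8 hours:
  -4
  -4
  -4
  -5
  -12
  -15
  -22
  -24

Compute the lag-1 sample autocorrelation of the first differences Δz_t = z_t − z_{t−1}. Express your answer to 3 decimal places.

0.062

First differences Δz: 0, 0, -1, -7, -3, -7, -2
Mean of differences = -2.8571
Numerator Σ(Δz_t−Δz̄)(Δz_{t+1}−Δz̄) = 3.4082
Denominator Σ(Δz_t−Δz̄)² = 54.8571
r_1(Δz) = 3.4082 / 54.8571 = 0.062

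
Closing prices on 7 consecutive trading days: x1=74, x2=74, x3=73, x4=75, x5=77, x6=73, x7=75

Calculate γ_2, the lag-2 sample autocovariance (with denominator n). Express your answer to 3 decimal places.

-0.379

Mean x̄ = (74 + 74 + 73 + 75 + 77 + 73 + 75)/7 = 74.4286
Σ_{t=1}^{5}(x_t−x̄)(x_{t+2}−x̄) = -2.6531
γ_2 = -2.6531 / 7 = -0.379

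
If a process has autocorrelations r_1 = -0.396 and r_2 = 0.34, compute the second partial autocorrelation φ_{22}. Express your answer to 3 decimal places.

0.217

φ_{22} = (r_2 − r_1²) / (1 − r_1²)
r_1² = (-0.396)² = 0.156816
Numerator = 0.34 − 0.1568 = 0.1832; denominator = 1 − 0.1568 = 0.8432
φ_{22} = 0.1832 / 0.8432 = 0.217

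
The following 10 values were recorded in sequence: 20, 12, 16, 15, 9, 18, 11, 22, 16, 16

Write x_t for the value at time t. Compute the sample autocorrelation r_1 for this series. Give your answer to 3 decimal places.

-0.469

Mean x̄ = (20 + 12 + 16 + 15 + 9 + 18 + 11 + 22 + 16 + 16)/10 = 15.5000
Numerator Σ_{t=1}^{9}(x_t−x̄)(x_{t+1}−x̄) = -67.7500
Denominator Σ(x_t−x̄)² = 144.5000
r_1 = -67.7500 / 144.5000 = -0.469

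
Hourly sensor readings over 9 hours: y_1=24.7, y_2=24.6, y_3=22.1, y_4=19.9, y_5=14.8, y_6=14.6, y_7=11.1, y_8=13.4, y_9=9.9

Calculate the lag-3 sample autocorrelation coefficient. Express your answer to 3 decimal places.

Mean ȳ = (24.7 + 24.6 + 22.1 + 19.9 + 14.8 + 14.6 + 11.1 + 13.4 + 9.9)/9 = 17.2333
Σ(y_t−ȳ)(y_{t+3}−ȳ) = (19.9111) + (-17.9256) + (-12.8156) + (-16.3556) + (9.3278) + (19.3111) = 1.4533
Denominator Σ(y_t−ȳ)² = 259.7600
r_3 = 1.4533 / 259.7600 = 0.006

0.006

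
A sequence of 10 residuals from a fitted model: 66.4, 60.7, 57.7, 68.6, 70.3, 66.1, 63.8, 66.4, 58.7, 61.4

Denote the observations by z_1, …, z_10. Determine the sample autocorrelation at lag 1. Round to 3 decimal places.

0.162

Mean z̄ = (66.4 + 60.7 + 57.7 + 68.6 + 70.3 + 66.1 + 63.8 + 66.4 + 58.7 + 61.4)/10 = 64.0100
Numerator Σ_{t=1}^{9}(z_t−z̄)(z_{t+1}−z̄) = 26.2569
Denominator Σ(z_t−z̄)² = 162.2490
r_1 = 26.2569 / 162.2490 = 0.162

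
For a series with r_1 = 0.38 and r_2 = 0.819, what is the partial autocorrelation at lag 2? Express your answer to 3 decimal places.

φ_{22} = (r_2 − r_1²) / (1 − r_1²)
r_1² = (0.38)² = 0.1444
Numerator = 0.819 − 0.1444 = 0.6746; denominator = 1 − 0.1444 = 0.8556
φ_{22} = 0.6746 / 0.8556 = 0.788

0.788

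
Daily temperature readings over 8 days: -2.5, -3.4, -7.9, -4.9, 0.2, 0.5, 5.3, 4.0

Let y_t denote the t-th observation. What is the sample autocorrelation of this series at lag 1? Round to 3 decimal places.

Mean ȳ = (-2.5 − 3.4 − 7.9 − 4.9 + 0.2 + 0.5 + 5.3 + 4.0)/8 = -1.0875
Deviations from mean: -1.4125, -2.3125, -6.8125, -3.8125, 1.2875, 1.5875, 6.3875, 5.0875
Σ(y_t−ȳ)(y_{t+1}−ȳ) = (3.2664) + (15.7539) + (25.9727) + (-4.9086) + (2.0439) + (10.1402) + (32.4964) = 84.7648
Denominator Σ(y_t−ȳ)² = 139.1488
r_1 = 84.7648 / 139.1488 = 0.609

0.609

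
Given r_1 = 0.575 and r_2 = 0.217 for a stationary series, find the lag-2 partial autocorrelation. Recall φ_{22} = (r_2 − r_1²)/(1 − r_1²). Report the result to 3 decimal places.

-0.170

φ_{22} = (r_2 − r_1²) / (1 − r_1²)
r_1² = (0.575)² = 0.330625
Numerator = 0.217 − 0.3306 = -0.1136; denominator = 1 − 0.3306 = 0.6694
φ_{22} = -0.1136 / 0.6694 = -0.170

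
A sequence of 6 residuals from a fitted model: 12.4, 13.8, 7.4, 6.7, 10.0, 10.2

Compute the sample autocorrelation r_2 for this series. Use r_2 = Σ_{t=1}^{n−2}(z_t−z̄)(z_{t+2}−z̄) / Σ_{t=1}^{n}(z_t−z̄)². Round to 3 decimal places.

-0.501

Mean z̄ = (12.4 + 13.8 + 7.4 + 6.7 + 10.0 + 10.2)/6 = 10.0833
Deviations from mean: 2.3167, 3.7167, -2.6833, -3.3833, -0.0833, 0.1167
Σ(z_t−z̄)(z_{t+2}−z̄) = (-6.2164) + (-12.5747) + (0.2236) + (-0.3947) = -18.9622
Denominator Σ(z_t−z̄)² = 37.8483
r_2 = -18.9622 / 37.8483 = -0.501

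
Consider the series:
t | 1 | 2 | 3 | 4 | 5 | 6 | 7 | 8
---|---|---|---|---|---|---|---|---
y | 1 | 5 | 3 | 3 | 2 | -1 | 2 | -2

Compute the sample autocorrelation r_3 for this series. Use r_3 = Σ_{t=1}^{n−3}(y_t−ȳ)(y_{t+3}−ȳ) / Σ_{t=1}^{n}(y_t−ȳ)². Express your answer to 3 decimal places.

Mean ȳ = (1 + 5 + 3 + 3 + 2 − 1 + 2 − 2)/8 = 1.6250
Deviations from mean: -0.6250, 3.3750, 1.3750, 1.3750, 0.3750, -2.6250, 0.3750, -3.6250
Σ(y_t−ȳ)(y_{t+3}−ȳ) = (-0.8594) + (1.2656) + (-3.6094) + (0.5156) + (-1.3594) = -4.0469
Denominator Σ(y_t−ȳ)² = 35.8750
r_3 = -4.0469 / 35.8750 = -0.113

-0.113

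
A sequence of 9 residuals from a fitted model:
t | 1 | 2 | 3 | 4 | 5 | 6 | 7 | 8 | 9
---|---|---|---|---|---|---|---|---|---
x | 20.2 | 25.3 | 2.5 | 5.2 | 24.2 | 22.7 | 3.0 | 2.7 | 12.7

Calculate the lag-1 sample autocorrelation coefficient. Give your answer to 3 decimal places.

Mean x̄ = (20.2 + 25.3 + 2.5 + 5.2 + 24.2 + 22.7 + 3.0 + 2.7 + 12.7)/9 = 13.1667
Numerator Σ_{t=1}^{8}(x_t−x̄)(x_{t+1}−x̄) = 72.5522
Denominator Σ(x_t−x̄)² = 799.6800
r_1 = 72.5522 / 799.6800 = 0.091

0.091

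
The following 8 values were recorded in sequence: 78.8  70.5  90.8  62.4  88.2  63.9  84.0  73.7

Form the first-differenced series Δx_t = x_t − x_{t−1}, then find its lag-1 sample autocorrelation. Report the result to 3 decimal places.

-0.915

First differences Δx: -8.3, 20.3, -28.4, 25.8, -24.3, 20.1, -10.3
Mean of differences = -0.7286
Numerator Σ(Δx_t−Δx̄)(Δx_{t+1}−Δx̄) = -2790.8251
Denominator Σ(Δx_t−Δx̄)² = 3050.0543
r_1(Δx) = -2790.8251 / 3050.0543 = -0.915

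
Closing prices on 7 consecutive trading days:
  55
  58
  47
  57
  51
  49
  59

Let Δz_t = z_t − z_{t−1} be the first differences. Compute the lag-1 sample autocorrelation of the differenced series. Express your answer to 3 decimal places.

First differences Δz: 3, -11, 10, -6, -2, 10
Mean of differences = 0.6667
Numerator Σ(Δz_t−Δz̄)(Δz_{t+1}−Δz̄) = -205.4444
Denominator Σ(Δz_t−Δz̄)² = 367.3333
r_1(Δz) = -205.4444 / 367.3333 = -0.559

-0.559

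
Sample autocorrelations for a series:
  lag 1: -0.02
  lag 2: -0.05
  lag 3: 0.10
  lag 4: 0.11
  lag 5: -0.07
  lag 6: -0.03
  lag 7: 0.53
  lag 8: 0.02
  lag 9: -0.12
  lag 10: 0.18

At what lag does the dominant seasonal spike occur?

The largest autocorrelation is r_7 = 0.53; the remaining lags stay at or below 0.18.
The dominant spike at lag 7 indicates a seasonal period of 7.

7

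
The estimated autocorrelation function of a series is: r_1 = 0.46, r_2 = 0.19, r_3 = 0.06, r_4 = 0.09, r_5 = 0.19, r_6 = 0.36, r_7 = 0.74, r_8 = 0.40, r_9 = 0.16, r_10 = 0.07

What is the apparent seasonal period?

The largest autocorrelation is r_7 = 0.74; the remaining lags stay at or below 0.46. The elevated value at lag 1 (0.46), dropping to 0.19 at lag 2, reflects decaying short-term dependence rather than seasonality.
The dominant spike at lag 7 indicates a seasonal period of 7.

7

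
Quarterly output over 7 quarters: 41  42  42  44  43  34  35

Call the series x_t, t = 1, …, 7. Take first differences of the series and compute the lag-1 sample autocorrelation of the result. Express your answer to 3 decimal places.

-0.134

First differences Δx: 1, 0, 2, -1, -9, 1
Mean of differences = -1.0000
Numerator Σ(Δx_t−Δx̄)(Δx_{t+1}−Δx̄) = -11.0000
Denominator Σ(Δx_t−Δx̄)² = 82.0000
r_1(Δx) = -11.0000 / 82.0000 = -0.134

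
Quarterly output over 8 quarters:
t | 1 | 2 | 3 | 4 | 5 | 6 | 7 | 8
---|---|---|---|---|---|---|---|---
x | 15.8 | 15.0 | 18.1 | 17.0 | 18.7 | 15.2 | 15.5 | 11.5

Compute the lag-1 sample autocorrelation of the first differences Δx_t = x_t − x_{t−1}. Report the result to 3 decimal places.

-0.400

First differences Δx: -0.8, 3.1, -1.1, 1.7, -3.5, 0.3, -4.0
Mean of differences = -0.6143
Numerator Σ(Δx_t−Δx̄)(Δx_{t+1}−Δx̄) = -16.0302
Denominator Σ(Δx_t−Δx̄)² = 40.0486
r_1(Δx) = -16.0302 / 40.0486 = -0.400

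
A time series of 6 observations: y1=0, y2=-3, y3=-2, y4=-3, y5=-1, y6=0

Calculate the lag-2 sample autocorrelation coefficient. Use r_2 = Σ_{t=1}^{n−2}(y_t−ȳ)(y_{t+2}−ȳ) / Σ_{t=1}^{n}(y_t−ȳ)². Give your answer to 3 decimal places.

Mean ȳ = (0 − 3 − 2 − 3 − 1 + 0)/6 = -1.5000
Deviations from mean: 1.5000, -1.5000, -0.5000, -1.5000, 0.5000, 1.5000
Σ(y_t−ȳ)(y_{t+2}−ȳ) = (-0.7500) + (2.2500) + (-0.2500) + (-2.2500) = -1.0000
Denominator Σ(y_t−ȳ)² = 9.5000
r_2 = -1.0000 / 9.5000 = -0.105

-0.105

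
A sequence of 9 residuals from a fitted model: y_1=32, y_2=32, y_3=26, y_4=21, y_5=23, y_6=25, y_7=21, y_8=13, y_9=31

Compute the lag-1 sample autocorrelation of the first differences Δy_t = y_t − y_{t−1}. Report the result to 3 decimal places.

-0.208

First differences Δy: 0, -6, -5, 2, 2, -4, -8, 18
Mean of differences = -0.1250
Numerator Σ(Δy_t−Δȳ)(Δy_{t+1}−Δȳ) = -98.3906
Denominator Σ(Δy_t−Δȳ)² = 472.8750
r_1(Δy) = -98.3906 / 472.8750 = -0.208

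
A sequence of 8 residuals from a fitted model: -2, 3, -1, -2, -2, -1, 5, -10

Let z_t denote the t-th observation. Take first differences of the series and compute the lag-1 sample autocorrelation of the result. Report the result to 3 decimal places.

First differences Δz: 5, -4, -1, 0, 1, 6, -15
Mean of differences = -1.1429
Numerator Σ(Δz_t−Δz̄)(Δz_{t+1}−Δz̄) = -99.0204
Denominator Σ(Δz_t−Δz̄)² = 294.8571
r_1(Δz) = -99.0204 / 294.8571 = -0.336

-0.336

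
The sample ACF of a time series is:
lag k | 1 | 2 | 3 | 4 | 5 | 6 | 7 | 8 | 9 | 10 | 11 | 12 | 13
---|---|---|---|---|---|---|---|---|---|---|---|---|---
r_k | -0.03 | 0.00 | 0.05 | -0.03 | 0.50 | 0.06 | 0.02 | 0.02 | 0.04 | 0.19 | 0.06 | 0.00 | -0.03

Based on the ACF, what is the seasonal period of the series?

5

The largest autocorrelation is r_5 = 0.50, with a weaker echo at lag 10 (0.19); the remaining lags stay at or below 0.06.
The dominant spike at lag 5 indicates a seasonal period of 5.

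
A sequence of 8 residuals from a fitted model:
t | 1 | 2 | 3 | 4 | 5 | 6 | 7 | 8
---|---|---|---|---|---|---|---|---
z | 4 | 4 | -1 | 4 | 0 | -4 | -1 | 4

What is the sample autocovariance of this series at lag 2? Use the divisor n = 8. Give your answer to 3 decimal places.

Mean z̄ = (4 + 4 − 1 + 4 + 0 − 4 − 1 + 4)/8 = 1.2500
Σ_{t=1}^{6}(z_t−z̄)(z_{t+2}−z̄) = -21.8750
γ_2 = -21.8750 / 8 = -2.734

-2.734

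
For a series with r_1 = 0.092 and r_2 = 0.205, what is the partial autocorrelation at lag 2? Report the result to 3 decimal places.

φ_{22} = (r_2 − r_1²) / (1 − r_1²)
r_1² = (0.092)² = 0.008464
Numerator = 0.205 − 0.0085 = 0.1965; denominator = 1 − 0.0085 = 0.9915
φ_{22} = 0.1965 / 0.9915 = 0.198

0.198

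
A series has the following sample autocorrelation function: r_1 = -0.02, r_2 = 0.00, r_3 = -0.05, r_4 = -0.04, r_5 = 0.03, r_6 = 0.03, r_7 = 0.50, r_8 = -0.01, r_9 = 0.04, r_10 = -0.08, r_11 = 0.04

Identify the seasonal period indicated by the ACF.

7

The largest autocorrelation is r_7 = 0.50; the remaining lags stay at or below 0.04.
The dominant spike at lag 7 indicates a seasonal period of 7.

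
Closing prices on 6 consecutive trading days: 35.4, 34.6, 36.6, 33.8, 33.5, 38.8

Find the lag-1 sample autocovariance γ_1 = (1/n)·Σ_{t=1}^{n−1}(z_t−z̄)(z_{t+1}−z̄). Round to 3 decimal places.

Mean z̄ = (35.4 + 34.6 + 36.6 + 33.8 + 33.5 + 38.8)/6 = 35.4500
Σ_{t=1}^{5}(z_t−z̄)(z_{t+1}−z̄) = -6.1475
γ_1 = -6.1475 / 6 = -1.025

-1.025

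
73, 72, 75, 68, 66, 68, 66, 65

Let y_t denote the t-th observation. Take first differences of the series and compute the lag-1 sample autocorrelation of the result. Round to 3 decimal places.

-0.384

First differences Δy: -1, 3, -7, -2, 2, -2, -1
Mean of differences = -1.1429
Numerator Σ(Δy_t−Δȳ)(Δy_{t+1}−Δȳ) = -24.1633
Denominator Σ(Δy_t−Δȳ)² = 62.8571
r_1(Δy) = -24.1633 / 62.8571 = -0.384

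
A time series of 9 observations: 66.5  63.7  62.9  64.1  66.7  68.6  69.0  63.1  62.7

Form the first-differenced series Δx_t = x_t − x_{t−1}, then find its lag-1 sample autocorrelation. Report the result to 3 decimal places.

First differences Δx: -2.8, -0.8, 1.2, 2.6, 1.9, 0.4, -5.9, -0.4
Mean of differences = -0.4750
Numerator Σ(Δx_t−Δx̄)(Δx_{t+1}−Δx̄) = 9.5894
Denominator Σ(Δx_t−Δx̄)² = 53.6150
r_1(Δx) = 9.5894 / 53.6150 = 0.179

0.179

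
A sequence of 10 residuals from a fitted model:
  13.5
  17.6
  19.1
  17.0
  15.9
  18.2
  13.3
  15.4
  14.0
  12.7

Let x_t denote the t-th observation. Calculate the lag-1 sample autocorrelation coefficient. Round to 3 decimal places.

Mean x̄ = (13.5 + 17.6 + 19.1 + 17.0 + 15.9 + 18.2 + 13.3 + 15.4 + 14.0 + 12.7)/10 = 15.6700
Numerator Σ_{t=1}^{9}(x_t−x̄)(x_{t+1}−x̄) = 7.9361
Denominator Σ(x_t−x̄)² = 45.7210
r_1 = 7.9361 / 45.7210 = 0.174

0.174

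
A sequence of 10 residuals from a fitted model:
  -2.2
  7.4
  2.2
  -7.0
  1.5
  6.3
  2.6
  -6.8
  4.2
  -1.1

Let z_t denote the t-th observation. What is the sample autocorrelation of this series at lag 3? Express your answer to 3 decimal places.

Mean z̄ = (-2.2 + 7.4 + 2.2 − 7.0 + 1.5 + 6.3 + 2.6 − 6.8 + 4.2 − 1.1)/10 = 0.7100
Σ(z_t−z̄)(z_{t+3}−z̄) = (22.4361) + (5.2851) + (8.3291) + (-14.5719) + (-5.9329) + (19.5091) + (-3.4209) = 31.6337
Denominator Σ(z_t−z̄)² = 222.1890
r_3 = 31.6337 / 222.1890 = 0.142

0.142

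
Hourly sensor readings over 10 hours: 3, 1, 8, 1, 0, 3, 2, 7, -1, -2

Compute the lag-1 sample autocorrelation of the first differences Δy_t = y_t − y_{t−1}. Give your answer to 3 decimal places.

-0.502

First differences Δy: -2, 7, -7, -1, 3, -1, 5, -8, -1
Mean of differences = -0.5556
Numerator Σ(Δy_t−Δȳ)(Δy_{t+1}−Δȳ) = -100.4198
Denominator Σ(Δy_t−Δȳ)² = 200.2222
r_1(Δy) = -100.4198 / 200.2222 = -0.502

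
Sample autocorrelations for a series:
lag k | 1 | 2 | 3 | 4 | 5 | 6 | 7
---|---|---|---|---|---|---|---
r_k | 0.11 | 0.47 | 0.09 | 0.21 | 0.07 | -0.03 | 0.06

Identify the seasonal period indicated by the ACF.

2

The largest autocorrelation is r_2 = 0.47, with a weaker echo at lag 4 (0.21); the remaining lags stay at or below 0.11.
The dominant spike at lag 2 indicates a seasonal period of 2.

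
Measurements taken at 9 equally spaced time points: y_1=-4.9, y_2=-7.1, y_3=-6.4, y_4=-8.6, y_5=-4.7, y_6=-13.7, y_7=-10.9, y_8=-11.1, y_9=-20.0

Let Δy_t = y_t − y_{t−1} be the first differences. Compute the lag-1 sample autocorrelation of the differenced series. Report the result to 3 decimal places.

First differences Δy: -2.2, 0.7, -2.2, 3.9, -9.0, 2.8, -0.2, -8.9
Mean of differences = -1.8875
Numerator Σ(Δy_t−Δȳ)(Δy_{t+1}−Δȳ) = -81.8527
Denominator Σ(Δy_t−Δȳ)² = 164.9688
r_1(Δy) = -81.8527 / 164.9688 = -0.496

-0.496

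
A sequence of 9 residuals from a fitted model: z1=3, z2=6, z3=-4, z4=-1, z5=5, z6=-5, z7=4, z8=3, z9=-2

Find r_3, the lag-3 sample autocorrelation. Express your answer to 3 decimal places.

Mean z̄ = (3 + 6 − 4 − 1 + 5 − 5 + 4 + 3 − 2)/9 = 1.0000
Numerator Σ_{t=1}^{6}(z_t−z̄)(z_{t+3}−z̄) = 66.0000
Denominator Σ(z_t−z̄)² = 132.0000
r_3 = 66.0000 / 132.0000 = 0.500

0.500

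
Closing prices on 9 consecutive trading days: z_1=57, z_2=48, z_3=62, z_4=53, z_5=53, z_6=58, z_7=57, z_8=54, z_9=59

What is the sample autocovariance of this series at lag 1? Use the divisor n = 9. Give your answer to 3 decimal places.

-8.827

Mean z̄ = (57 + 48 + 62 + 53 + 53 + 58 + 57 + 54 + 59)/9 = 55.6667
Σ_{t=1}^{8}(z_t−z̄)(z_{t+1}−z̄) = -79.4444
γ_1 = -79.4444 / 9 = -8.827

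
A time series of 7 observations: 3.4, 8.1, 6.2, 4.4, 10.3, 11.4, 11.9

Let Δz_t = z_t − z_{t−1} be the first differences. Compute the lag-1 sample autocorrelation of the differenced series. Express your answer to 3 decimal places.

-0.297

First differences Δz: 4.7, -1.9, -1.8, 5.9, 1.1, 0.5
Mean of differences = 1.4167
Numerator Σ(Δz_t−Δz̄)(Δz_{t+1}−Δz̄) = -15.7719
Denominator Σ(Δz_t−Δz̄)² = 53.1683
r_1(Δz) = -15.7719 / 53.1683 = -0.297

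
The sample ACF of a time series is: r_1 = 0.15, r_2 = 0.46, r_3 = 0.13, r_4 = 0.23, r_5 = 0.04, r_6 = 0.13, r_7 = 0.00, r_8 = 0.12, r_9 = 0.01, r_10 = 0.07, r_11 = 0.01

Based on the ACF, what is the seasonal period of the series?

The largest autocorrelation is r_2 = 0.46, with a weaker echo at lag 4 (0.23); the remaining lags stay at or below 0.15.
The dominant spike at lag 2 indicates a seasonal period of 2.

2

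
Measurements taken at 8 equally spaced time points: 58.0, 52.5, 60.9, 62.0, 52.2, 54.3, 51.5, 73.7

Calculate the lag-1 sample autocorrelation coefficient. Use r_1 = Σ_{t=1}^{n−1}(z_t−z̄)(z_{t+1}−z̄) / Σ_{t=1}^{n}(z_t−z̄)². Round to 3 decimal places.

-0.210

Mean z̄ = (58.0 + 52.5 + 60.9 + 62.0 + 52.2 + 54.3 + 51.5 + 73.7)/8 = 58.1375
Deviations from mean: -0.1375, -5.6375, 2.7625, 3.8625, -5.9375, -3.8375, -6.6375, 15.5625
Numerator Σ_{t=1}^{7}(z_t−z̄)(z_{t+1}−z̄) = -82.1014
Denominator Σ(z_t−z̄)² = 390.5788
r_1 = -82.1014 / 390.5788 = -0.210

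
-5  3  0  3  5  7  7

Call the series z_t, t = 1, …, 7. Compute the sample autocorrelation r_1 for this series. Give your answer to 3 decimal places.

0.224

Mean z̄ = (-5 + 3 + 0 + 3 + 5 + 7 + 7)/7 = 2.8571
Deviations from mean: -7.8571, 0.1429, -2.8571, 0.1429, 2.1429, 4.1429, 4.1429
Σ(z_t−z̄)(z_{t+1}−z̄) = (-1.1224) + (-0.4082) + (-0.4082) + (0.3061) + (8.8776) + (17.1633) = 24.4082
Denominator Σ(z_t−z̄)² = 108.8571
r_1 = 24.4082 / 108.8571 = 0.224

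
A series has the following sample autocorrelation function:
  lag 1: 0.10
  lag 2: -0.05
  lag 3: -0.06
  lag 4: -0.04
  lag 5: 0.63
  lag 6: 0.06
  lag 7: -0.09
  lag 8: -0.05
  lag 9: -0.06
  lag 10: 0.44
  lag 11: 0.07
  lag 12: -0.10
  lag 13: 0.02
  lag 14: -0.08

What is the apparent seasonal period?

The largest autocorrelation is r_5 = 0.63, with a weaker echo at lag 10 (0.44); the remaining lags stay at or below 0.10.
The dominant spike at lag 5 indicates a seasonal period of 5.

5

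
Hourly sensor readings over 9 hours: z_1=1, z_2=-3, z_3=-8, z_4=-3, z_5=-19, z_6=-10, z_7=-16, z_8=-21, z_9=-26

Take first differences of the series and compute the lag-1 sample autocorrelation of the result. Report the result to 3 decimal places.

First differences Δz: -4, -5, 5, -16, 9, -6, -5, -5
Mean of differences = -3.3750
Numerator Σ(Δz_t−Δz̄)(Δz_{t+1}−Δz̄) = -300.1406
Denominator Σ(Δz_t−Δz̄)² = 397.8750
r_1(Δz) = -300.1406 / 397.8750 = -0.754

-0.754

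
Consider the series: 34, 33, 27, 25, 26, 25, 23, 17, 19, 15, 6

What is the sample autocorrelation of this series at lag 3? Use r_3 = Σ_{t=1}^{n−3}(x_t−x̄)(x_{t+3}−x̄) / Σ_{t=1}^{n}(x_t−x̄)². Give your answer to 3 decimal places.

0.207

Mean x̄ = (34 + 33 + 27 + 25 + 26 + 25 + 23 + 17 + 19 + 15 + 6)/11 = 22.7273
Numerator Σ_{t=1}^{8}(x_t−x̄)(x_{t+3}−x̄) = 136.0496
Denominator Σ(x_t−x̄)² = 658.1818
r_3 = 136.0496 / 658.1818 = 0.207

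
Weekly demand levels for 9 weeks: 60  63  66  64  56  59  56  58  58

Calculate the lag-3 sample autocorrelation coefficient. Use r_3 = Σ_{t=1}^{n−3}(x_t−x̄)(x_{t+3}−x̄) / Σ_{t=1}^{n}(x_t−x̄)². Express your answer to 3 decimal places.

Mean x̄ = (60 + 63 + 66 + 64 + 56 + 59 + 56 + 58 + 58)/9 = 60.0000
Numerator Σ_{t=1}^{6}(x_t−x̄)(x_{t+3}−x̄) = -24.0000
Denominator Σ(x_t−x̄)² = 102.0000
r_3 = -24.0000 / 102.0000 = -0.235

-0.235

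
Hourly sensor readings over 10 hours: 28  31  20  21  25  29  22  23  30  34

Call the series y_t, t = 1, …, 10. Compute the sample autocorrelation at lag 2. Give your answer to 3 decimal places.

Mean ȳ = (28 + 31 + 20 + 21 + 25 + 29 + 22 + 23 + 30 + 34)/10 = 26.3000
Numerator Σ_{t=1}^{8}(y_t−ȳ)(y_{t+2}−ȳ) = -86.3800
Denominator Σ(y_t−ȳ)² = 204.1000
r_2 = -86.3800 / 204.1000 = -0.423

-0.423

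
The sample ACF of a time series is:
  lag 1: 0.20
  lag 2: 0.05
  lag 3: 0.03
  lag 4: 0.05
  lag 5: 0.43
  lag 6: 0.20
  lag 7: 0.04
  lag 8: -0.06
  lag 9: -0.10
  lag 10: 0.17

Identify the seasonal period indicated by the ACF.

5

The largest autocorrelation is r_5 = 0.43; the remaining lags stay at or below 0.20. The elevated value at lag 1 (0.20), dropping to 0.05 at lag 2, reflects decaying short-term dependence rather than seasonality.
The dominant spike at lag 5 indicates a seasonal period of 5.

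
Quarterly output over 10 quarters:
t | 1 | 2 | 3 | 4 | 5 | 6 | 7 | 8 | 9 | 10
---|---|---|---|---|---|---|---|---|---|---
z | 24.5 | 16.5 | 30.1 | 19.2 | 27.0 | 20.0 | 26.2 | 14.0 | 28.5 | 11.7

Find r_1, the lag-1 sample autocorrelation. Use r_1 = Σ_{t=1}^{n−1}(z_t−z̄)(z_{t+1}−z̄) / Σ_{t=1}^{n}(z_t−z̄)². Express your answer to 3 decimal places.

-0.719

Mean z̄ = (24.5 + 16.5 + 30.1 + 19.2 + 27.0 + 20.0 + 26.2 + 14.0 + 28.5 + 11.7)/10 = 21.7700
Numerator Σ_{t=1}^{9}(z_t−z̄)(z_{t+1}−z̄) = -264.7179
Denominator Σ(z_t−z̄)² = 368.4010
r_1 = -264.7179 / 368.4010 = -0.719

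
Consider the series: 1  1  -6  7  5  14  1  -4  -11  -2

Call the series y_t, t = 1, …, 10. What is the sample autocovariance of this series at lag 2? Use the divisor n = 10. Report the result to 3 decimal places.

0.408

Mean ȳ = (1 + 1 − 6 + 7 + 5 + 14 + 1 − 4 − 11 − 2)/10 = 0.6000
Σ_{t=1}^{8}(y_t−ȳ)(y_{t+2}−ȳ) = 4.0800
γ_2 = 4.0800 / 10 = 0.408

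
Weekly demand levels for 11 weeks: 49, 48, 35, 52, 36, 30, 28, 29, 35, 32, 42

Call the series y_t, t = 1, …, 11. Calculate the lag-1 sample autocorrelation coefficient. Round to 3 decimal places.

0.291

Mean ȳ = (49 + 48 + 35 + 52 + 36 + 30 + 28 + 29 + 35 + 32 + 42)/11 = 37.8182
Numerator Σ_{t=1}^{10}(y_t−ȳ)(y_{t+1}−ȳ) = 213.8760
Denominator Σ(y_t−ȳ)² = 735.6364
r_1 = 213.8760 / 735.6364 = 0.291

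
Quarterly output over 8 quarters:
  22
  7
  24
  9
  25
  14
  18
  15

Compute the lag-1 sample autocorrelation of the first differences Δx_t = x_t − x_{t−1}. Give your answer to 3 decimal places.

-0.857

First differences Δx: -15, 17, -15, 16, -11, 4, -3
Mean of differences = -1.0000
Numerator Σ(Δx_t−Δx̄)(Δx_{t+1}−Δx̄) = -972.0000
Denominator Σ(Δx_t−Δx̄)² = 1134.0000
r_1(Δx) = -972.0000 / 1134.0000 = -0.857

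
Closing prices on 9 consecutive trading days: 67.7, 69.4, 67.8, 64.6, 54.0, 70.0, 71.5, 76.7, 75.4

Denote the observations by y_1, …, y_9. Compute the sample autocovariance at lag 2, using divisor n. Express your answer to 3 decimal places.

-0.910

Mean ȳ = (67.7 + 69.4 + 67.8 + 64.6 + 54.0 + 70.0 + 71.5 + 76.7 + 75.4)/9 = 68.5667
Σ_{t=1}^{7}(y_t−ȳ)(y_{t+2}−ȳ) = -8.1856
γ_2 = -8.1856 / 9 = -0.910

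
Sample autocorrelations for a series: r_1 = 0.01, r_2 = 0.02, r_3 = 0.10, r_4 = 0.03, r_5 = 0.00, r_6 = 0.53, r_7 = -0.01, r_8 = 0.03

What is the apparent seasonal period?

6

The largest autocorrelation is r_6 = 0.53; the remaining lags stay at or below 0.10.
The dominant spike at lag 6 indicates a seasonal period of 6.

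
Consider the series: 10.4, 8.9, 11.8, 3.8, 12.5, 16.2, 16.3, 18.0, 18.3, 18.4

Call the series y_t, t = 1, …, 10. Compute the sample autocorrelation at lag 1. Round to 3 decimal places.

Mean ȳ = (10.4 + 8.9 + 11.8 + 3.8 + 12.5 + 16.2 + 16.3 + 18.0 + 18.3 + 18.4)/10 = 13.4600
Numerator Σ_{t=1}^{9}(y_t−ȳ)(y_{t+1}−ȳ) = 110.7604
Denominator Σ(y_t−ȳ)² = 211.1640
r_1 = 110.7604 / 211.1640 = 0.525

0.525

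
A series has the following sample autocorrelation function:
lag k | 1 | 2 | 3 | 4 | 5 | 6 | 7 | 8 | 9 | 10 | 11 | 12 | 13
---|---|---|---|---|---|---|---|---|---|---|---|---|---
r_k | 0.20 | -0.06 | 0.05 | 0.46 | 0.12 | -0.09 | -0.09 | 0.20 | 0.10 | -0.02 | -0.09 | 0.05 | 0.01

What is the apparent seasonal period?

4

The largest autocorrelation is r_4 = 0.46; the remaining lags stay at or below 0.20.
The dominant spike at lag 4 indicates a seasonal period of 4.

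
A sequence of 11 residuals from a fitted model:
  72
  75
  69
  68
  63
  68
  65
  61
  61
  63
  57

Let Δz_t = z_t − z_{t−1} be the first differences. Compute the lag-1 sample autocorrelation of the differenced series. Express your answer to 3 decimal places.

-0.486

First differences Δz: 3, -6, -1, -5, 5, -3, -4, 0, 2, -6
Mean of differences = -1.5000
Numerator Σ(Δz_t−Δz̄)(Δz_{t+1}−Δz̄) = -67.2500
Denominator Σ(Δz_t−Δz̄)² = 138.5000
r_1(Δz) = -67.2500 / 138.5000 = -0.486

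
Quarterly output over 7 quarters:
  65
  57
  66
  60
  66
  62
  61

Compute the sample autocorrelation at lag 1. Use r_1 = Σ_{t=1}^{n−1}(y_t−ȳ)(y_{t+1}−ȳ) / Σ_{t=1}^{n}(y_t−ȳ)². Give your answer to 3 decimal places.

-0.740

Mean ȳ = (65 + 57 + 66 + 60 + 66 + 62 + 61)/7 = 62.4286
Deviations from mean: 2.5714, -5.4286, 3.5714, -2.4286, 3.5714, -0.4286, -1.4286
Σ(y_t−ȳ)(y_{t+1}−ȳ) = (-13.9592) + (-19.3878) + (-8.6735) + (-8.6735) + (-1.5306) + (0.6122) = -51.6122
Denominator Σ(y_t−ȳ)² = 69.7143
r_1 = -51.6122 / 69.7143 = -0.740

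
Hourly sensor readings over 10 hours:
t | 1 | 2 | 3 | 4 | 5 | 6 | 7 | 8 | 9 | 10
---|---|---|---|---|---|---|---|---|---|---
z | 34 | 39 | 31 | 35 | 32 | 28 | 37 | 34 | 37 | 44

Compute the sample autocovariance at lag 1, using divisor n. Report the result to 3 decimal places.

Mean z̄ = (34 + 39 + 31 + 35 + 32 + 28 + 37 + 34 + 37 + 44)/10 = 35.1000
Σ_{t=1}^{9}(z_t−z̄)(z_{t+1}−z̄) = 1.6900
γ_1 = 1.6900 / 10 = 0.169

0.169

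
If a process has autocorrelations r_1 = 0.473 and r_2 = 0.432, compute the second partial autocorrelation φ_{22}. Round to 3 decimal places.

φ_{22} = (r_2 − r_1²) / (1 − r_1²)
r_1² = (0.473)² = 0.223729
Numerator = 0.432 − 0.2237 = 0.2083; denominator = 1 − 0.2237 = 0.7763
φ_{22} = 0.2083 / 0.7763 = 0.268

0.268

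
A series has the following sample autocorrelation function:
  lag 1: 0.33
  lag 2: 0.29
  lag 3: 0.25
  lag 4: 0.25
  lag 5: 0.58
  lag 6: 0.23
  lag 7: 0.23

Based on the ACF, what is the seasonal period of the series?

The largest autocorrelation is r_5 = 0.58; the remaining lags stay at or below 0.33. The elevated value at lag 1 (0.33), dropping to 0.29 at lag 2, reflects decaying short-term dependence rather than seasonality.
The dominant spike at lag 5 indicates a seasonal period of 5.

5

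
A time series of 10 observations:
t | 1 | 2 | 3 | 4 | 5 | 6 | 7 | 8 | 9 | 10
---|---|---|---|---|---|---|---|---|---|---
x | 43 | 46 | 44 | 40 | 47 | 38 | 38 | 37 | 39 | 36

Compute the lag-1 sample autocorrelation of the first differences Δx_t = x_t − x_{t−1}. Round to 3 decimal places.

First differences Δx: 3, -2, -4, 7, -9, 0, -1, 2, -3
Mean of differences = -0.7778
Numerator Σ(Δx_t−Δx̄)(Δx_{t+1}−Δx̄) = -103.0494
Denominator Σ(Δx_t−Δx̄)² = 167.5556
r_1(Δx) = -103.0494 / 167.5556 = -0.615

-0.615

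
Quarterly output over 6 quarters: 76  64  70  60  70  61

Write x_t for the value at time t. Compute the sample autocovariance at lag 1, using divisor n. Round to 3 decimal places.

Mean x̄ = (76 + 64 + 70 + 60 + 70 + 61)/6 = 66.8333
Deviations: 9.1667, -2.8333, 3.1667, -6.8333, 3.1667, -5.8333
Σ_{t=1}^{5}(x_t−x̄)(x_{t+1}−x̄) = -96.6944
γ_1 = -96.6944 / 6 = -16.116

-16.116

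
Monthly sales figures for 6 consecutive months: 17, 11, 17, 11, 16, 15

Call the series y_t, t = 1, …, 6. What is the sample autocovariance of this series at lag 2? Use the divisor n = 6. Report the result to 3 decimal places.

Mean ȳ = (17 + 11 + 17 + 11 + 16 + 15)/6 = 14.5000
Σ_{t=1}^{4}(y_t−ȳ)(y_{t+2}−ȳ) = 20.5000
γ_2 = 20.5000 / 6 = 3.417

3.417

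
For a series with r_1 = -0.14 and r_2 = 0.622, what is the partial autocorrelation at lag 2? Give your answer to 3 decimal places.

φ_{22} = (r_2 − r_1²) / (1 − r_1²)
r_1² = (-0.14)² = 0.0196
Numerator = 0.622 − 0.0196 = 0.6024; denominator = 1 − 0.0196 = 0.9804
φ_{22} = 0.6024 / 0.9804 = 0.614

0.614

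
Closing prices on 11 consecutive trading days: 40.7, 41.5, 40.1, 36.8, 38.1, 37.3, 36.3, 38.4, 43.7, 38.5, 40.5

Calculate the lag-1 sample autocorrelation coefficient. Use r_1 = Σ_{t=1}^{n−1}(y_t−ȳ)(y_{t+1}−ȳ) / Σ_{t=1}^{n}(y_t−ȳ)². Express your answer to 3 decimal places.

Mean ȳ = (40.7 + 41.5 + 40.1 + 36.8 + 38.1 + 37.3 + 36.3 + 38.4 + 43.7 + 38.5 + 40.5)/11 = 39.2636
Numerator Σ_{t=1}^{10}(y_t−ȳ)(y_{t+1}−ȳ) = 8.3896
Denominator Σ(y_t−ȳ)² = 50.3655
r_1 = 8.3896 / 50.3655 = 0.167

0.167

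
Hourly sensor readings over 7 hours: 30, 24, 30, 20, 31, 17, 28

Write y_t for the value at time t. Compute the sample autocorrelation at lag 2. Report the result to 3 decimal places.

0.621

Mean ȳ = (30 + 24 + 30 + 20 + 31 + 17 + 28)/7 = 25.7143
Σ(y_t−ȳ)(y_{t+2}−ȳ) = (18.3673) + (9.7959) + (22.6531) + (49.7959) + (12.0816) = 112.6939
Denominator Σ(y_t−ȳ)² = 181.4286
r_2 = 112.6939 / 181.4286 = 0.621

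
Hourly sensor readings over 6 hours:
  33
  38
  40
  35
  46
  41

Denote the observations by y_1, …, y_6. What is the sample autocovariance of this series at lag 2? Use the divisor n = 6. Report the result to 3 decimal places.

Mean ȳ = (33 + 38 + 40 + 35 + 46 + 41)/6 = 38.8333
Σ_{t=1}^{4}(y_t−ȳ)(y_{t+2}−ȳ) = -3.5556
γ_2 = -3.5556 / 6 = -0.593

-0.593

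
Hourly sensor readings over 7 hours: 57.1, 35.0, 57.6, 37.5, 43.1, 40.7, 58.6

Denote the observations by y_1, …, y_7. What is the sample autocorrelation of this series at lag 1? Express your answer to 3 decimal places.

Mean ȳ = (57.1 + 35.0 + 57.6 + 37.5 + 43.1 + 40.7 + 58.6)/7 = 47.0857
Numerator Σ_{t=1}^{6}(y_t−ȳ)(y_{t+1}−ȳ) = -358.7588
Denominator Σ(y_t−ȳ)² = 638.0286
r_1 = -358.7588 / 638.0286 = -0.562

-0.562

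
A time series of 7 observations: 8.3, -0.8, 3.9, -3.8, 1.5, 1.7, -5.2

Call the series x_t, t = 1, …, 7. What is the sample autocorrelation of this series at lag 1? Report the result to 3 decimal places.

-0.309

Mean x̄ = (8.3 − 0.8 + 3.9 − 3.8 + 1.5 + 1.7 − 5.2)/7 = 0.8000
Deviations from mean: 7.5000, -1.6000, 3.1000, -4.6000, 0.7000, 0.9000, -6.0000
Numerator Σ_{t=1}^{6}(x_t−x̄)(x_{t+1}−x̄) = -39.2100
Denominator Σ(x_t−x̄)² = 126.8800
r_1 = -39.2100 / 126.8800 = -0.309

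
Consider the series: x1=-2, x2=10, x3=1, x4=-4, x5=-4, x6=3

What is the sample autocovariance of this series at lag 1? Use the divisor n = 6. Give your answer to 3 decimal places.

Mean x̄ = (-2 + 10 + 1 − 4 − 4 + 3)/6 = 0.6667
Deviations: -2.6667, 9.3333, 0.3333, -4.6667, -4.6667, 2.3333
Σ_{t=1}^{5}(x_t−x̄)(x_{t+1}−x̄) = -12.4444
γ_1 = -12.4444 / 6 = -2.074

-2.074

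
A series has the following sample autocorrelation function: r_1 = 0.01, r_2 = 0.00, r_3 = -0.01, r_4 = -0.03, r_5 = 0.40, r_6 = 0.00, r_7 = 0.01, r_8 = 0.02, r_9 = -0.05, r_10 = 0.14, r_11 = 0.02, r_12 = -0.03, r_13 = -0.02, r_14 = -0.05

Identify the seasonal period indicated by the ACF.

The largest autocorrelation is r_5 = 0.40; the remaining lags stay at or below 0.14.
The dominant spike at lag 5 indicates a seasonal period of 5.

5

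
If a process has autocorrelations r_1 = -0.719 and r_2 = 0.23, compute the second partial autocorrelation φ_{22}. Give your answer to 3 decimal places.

φ_{22} = (r_2 − r_1²) / (1 − r_1²)
r_1² = (-0.719)² = 0.516961
Numerator = 0.23 − 0.5170 = -0.2870; denominator = 1 − 0.5170 = 0.4830
φ_{22} = -0.2870 / 0.4830 = -0.594

-0.594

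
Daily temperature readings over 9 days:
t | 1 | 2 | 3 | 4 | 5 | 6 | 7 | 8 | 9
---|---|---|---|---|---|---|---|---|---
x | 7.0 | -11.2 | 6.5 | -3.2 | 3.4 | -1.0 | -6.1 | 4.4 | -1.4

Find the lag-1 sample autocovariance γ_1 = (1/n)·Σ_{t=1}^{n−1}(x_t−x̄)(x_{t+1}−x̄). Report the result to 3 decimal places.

Mean x̄ = (7.0 − 11.2 + 6.5 − 3.2 + 3.4 − 1.0 − 6.1 + 4.4 − 1.4)/9 = -0.1778
Σ_{t=1}^{8}(x_t−x̄)(x_{t+1}−x̄) = -214.4916
γ_1 = -214.4916 / 9 = -23.832

-23.832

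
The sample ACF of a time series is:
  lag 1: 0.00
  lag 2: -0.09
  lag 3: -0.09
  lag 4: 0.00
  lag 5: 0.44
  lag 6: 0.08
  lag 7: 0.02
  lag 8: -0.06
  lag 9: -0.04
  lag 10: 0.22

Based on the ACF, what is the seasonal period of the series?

5

The largest autocorrelation is r_5 = 0.44, with a weaker echo at lag 10 (0.22); the remaining lags stay at or below 0.08.
The dominant spike at lag 5 indicates a seasonal period of 5.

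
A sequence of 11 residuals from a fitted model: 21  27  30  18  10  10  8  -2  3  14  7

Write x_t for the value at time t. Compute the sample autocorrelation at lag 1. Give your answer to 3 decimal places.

0.667

Mean x̄ = (21 + 27 + 30 + 18 + 10 + 10 + 8 − 2 + 3 + 14 + 7)/11 = 13.2727
Numerator Σ_{t=1}^{10}(x_t−x̄)(x_{t+1}−x̄) = 652.6529
Denominator Σ(x_t−x̄)² = 978.1818
r_1 = 652.6529 / 978.1818 = 0.667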